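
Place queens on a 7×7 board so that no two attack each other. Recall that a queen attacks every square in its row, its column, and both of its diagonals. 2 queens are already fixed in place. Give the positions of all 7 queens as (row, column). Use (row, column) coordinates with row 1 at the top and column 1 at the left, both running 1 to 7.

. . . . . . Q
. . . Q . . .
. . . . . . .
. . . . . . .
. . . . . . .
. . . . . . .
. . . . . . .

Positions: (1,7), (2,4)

Row 3: attacked by (1,7)→{5,7}; (2,4)→{3,4,5}. Safe: 1, 2, 6. Place at column 1.
Row 4: attacked by (1,7)→{4,7}; (2,4)→{2,4,6}; (3,1)→{1,2}. Safe: 3, 5. Place at column 5.
Row 5: attacked by (1,7)→{3,7}; (2,4)→{1,4,7}; (3,1)→{1,3}; (4,5)→{4,5,6}. Safe: 2. Place at column 2.
Row 6: attacked by (1,7)→{2,7}; (2,4)→{4}; (3,1)→{1,4}; (4,5)→{3,5,7}; (5,2)→{1,2,3}. Safe: 6. Place at column 6.
Row 7: attacked by (1,7)→{1,7}; (2,4)→{4}; (3,1)→{1,5}; (4,5)→{2,5}; (5,2)→{2,4}; (6,6)→{5,6,7}. Safe: 3. Place at column 3.
Columns [7, 4, 1, 5, 2, 6, 3], r−c [-6, -2, 2, -1, 3, 0, 4], r+c [8, 6, 4, 9, 7, 12, 10] are all distinct, so no two queens attack.

(1,7) (2,4) (3,1) (4,5) (5,2) (6,6) (7,3)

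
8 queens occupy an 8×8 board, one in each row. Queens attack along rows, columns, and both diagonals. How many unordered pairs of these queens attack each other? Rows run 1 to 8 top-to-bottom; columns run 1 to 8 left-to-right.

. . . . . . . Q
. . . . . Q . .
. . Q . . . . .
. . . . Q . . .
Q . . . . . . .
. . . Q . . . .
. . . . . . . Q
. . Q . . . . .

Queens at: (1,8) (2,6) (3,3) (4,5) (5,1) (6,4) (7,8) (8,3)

5

Same column: (1,8)–(7,8) (column 8); (3,3)–(8,3) (column 3).
Same diagonal: (1,8)–(4,5) (|1−4| = |8−5| = 3); (3,3)–(5,1) (|3−5| = |3−1| = 2); (4,5)–(7,8) (|4−7| = |5−8| = 3).
Total attacking pairs: 5.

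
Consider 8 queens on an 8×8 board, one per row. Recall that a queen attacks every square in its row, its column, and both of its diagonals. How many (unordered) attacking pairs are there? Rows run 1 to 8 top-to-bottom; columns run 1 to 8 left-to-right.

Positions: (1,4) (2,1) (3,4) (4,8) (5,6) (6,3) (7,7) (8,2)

Same column: (1,4)–(3,4) (column 4).
Same diagonal: (3,4)–(5,6) (|3−5| = |4−6| = 2).
Total attacking pairs: 2.

2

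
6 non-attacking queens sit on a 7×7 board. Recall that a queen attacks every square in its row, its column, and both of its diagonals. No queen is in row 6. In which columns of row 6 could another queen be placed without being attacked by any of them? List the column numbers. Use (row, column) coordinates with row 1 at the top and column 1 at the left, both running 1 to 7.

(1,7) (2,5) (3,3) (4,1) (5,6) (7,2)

(1,7) attacks row 6 at column 7 and diagonals 2.
(2,5) attacks row 6 at column 5 and diagonals 1.
(3,3) attacks row 6 at column 3 and diagonals 6.
(4,1) attacks row 6 at column 1 and diagonals 3.
(5,6) attacks row 6 at column 6 and diagonals 5, 7.
(7,2) attacks row 6 at column 2 and diagonals 1, 3.
Attacked columns: {1, 2, 3, 5, 6, 7}. Safe: {4}.

columns 4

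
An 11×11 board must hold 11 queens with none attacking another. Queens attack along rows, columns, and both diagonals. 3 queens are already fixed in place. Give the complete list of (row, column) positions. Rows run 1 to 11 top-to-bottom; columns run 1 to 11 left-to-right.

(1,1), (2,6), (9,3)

(1,1) (2,6) (3,10) (4,2) (5,11) (6,8) (7,4) (8,9) (9,3) (10,5) (11,7)

Row 3: attacked by (1,1)→{1,3}; (2,6)→{5,6,7}; (9,3)→{3,9}. Safe: 2, 4, 8, 10, 11. Place at column 10.
Row 4: attacked by (1,1)→{1,4}; (2,6)→{4,6,8}; (3,10)→{9,10,11}; (9,3)→{3,8}. Safe: 2, 5, 7. Place at column 2.
Row 5: attacked by (1,1)→{1,5}; (2,6)→{3,6,9}; (3,10)→{8,10}; (4,2)→{1,2,3}; (9,3)→{3,7}. Safe: 4, 11. Place at column 11.
Row 6: attacked by (1,1)→{1,6}; (2,6)→{2,6,10}; (3,10)→{7,10}; (4,2)→{2,4}; (5,11)→{10,11}; (9,3)→{3,6}. Safe: 5, 8, 9. Place at column 8.
Row 7: attacked by (1,1)→{1,7}; (2,6)→{1,6,11}; (3,10)→{6,10}; (4,2)→{2,5}; (5,11)→{9,11}; (6,8)→{7,8,9}; (9,3)→{1,3,5}. Safe: 4. Place at column 4.
Row 8: attacked by (1,1)→{1,8}; (2,6)→{6}; (3,10)→{5,10}; (4,2)→{2,6}; (5,11)→{8,11}; (6,8)→{6,8,10}; (7,4)→{3,4,5}; (9,3)→{2,3,4}. Safe: 7, 9. Place at column 9.
Row 10: attacked by (1,1)→{1,10}; (2,6)→{6}; (3,10)→{3,10}; (4,2)→{2,8}; (5,11)→{6,11}; (6,8)→{4,8}; (7,4)→{1,4,7}; (8,9)→{7,9,11}; (9,3)→{2,3,4}. Safe: 5. Place at column 5.
Row 11: attacked by (1,1)→{1,11}; (2,6)→{6}; (3,10)→{2,10}; (4,2)→{2,9}; (5,11)→{5,11}; (6,8)→{3,8}; (7,4)→{4,8}; (8,9)→{6,9}; (9,3)→{1,3,5}; (10,5)→{4,5,6}. Safe: 7. Place at column 7.
Columns [1, 6, 10, 2, 11, 8, 4, 9, 3, 5, 7], r−c [0, -4, -7, 2, -6, -2, 3, -1, 6, 5, 4], r+c [2, 8, 13, 6, 16, 14, 11, 17, 12, 15, 18] are all distinct, so no two queens attack.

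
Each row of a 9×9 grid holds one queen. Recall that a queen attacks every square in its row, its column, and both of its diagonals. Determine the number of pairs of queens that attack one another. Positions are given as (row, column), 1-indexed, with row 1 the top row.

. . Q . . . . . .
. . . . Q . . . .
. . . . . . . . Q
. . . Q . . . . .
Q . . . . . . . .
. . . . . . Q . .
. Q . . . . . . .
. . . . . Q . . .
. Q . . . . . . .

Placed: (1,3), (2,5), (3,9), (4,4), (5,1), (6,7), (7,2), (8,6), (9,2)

1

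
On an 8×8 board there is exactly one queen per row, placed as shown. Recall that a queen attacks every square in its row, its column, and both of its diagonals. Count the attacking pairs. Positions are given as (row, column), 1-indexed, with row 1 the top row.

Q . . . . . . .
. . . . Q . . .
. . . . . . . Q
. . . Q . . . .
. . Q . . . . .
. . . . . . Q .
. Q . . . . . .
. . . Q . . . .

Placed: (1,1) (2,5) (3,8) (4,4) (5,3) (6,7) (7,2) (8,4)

Same column: (4,4)–(8,4) (column 4).
Same diagonal: (1,1)–(4,4) (|1−4| = |1−4| = 3); (4,4)–(5,3) (|4−5| = |4−3| = 1).
Total attacking pairs: 3.

3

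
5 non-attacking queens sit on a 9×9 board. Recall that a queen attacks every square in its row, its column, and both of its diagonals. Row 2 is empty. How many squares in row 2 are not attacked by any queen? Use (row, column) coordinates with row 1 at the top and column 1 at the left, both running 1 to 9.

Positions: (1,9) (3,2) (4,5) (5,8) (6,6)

(1,9) attacks row 2 at column 9 and diagonals 8.
(3,2) attacks row 2 at column 2 and diagonals 1, 3.
(4,5) attacks row 2 at column 5 and diagonals 3, 7.
(5,8) attacks row 2 at column 8 and diagonals 5.
(6,6) attacks row 2 at column 6 and diagonals 2.
Attacked columns: {1, 2, 3, 5, 6, 7, 8, 9}. Safe: {4}.

1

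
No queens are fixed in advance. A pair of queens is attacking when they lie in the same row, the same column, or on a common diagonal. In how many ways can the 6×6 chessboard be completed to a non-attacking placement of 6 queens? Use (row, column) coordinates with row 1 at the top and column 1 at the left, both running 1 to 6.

4

Branch on row 1: col 1 → 0; col 2 → 1; col 3 → 1; col 4 → 1; col 5 → 1; col 6 → 0.
Sum: 0 + 1 + 1 + 1 + 1 + 0 = 4.
(This is the classic 6-queens count.)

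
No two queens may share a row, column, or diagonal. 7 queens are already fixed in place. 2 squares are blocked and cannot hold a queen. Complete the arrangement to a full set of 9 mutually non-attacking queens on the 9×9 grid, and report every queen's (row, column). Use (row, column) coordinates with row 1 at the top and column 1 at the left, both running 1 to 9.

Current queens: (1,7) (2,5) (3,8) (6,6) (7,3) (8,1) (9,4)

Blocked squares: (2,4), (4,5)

Row 4: attacked by (1,7)→{4,7}; (2,5)→{3,5,7}; (3,8)→{7,8,9}; (6,6)→{4,6,8}; (7,3)→{3,6}; (8,1)→{1,5}; (9,4)→{4,9}. Blocked: 5. Safe: 2. Place at column 2.
Row 5: attacked by (1,7)→{3,7}; (2,5)→{2,5,8}; (3,8)→{6,8}; (4,2)→{1,2,3}; (6,6)→{5,6,7}; (7,3)→{1,3,5}; (8,1)→{1,4}; (9,4)→{4,8}. Safe: 9. Place at column 9.
Columns [7, 5, 8, 2, 9, 6, 3, 1, 4], r−c [-6, -3, -5, 2, -4, 0, 4, 7, 5], r+c [8, 7, 11, 6, 14, 12, 10, 9, 13] are all distinct, so no two queens attack.

(1,7) (2,5) (3,8) (4,2) (5,9) (6,6) (7,3) (8,1) (9,4)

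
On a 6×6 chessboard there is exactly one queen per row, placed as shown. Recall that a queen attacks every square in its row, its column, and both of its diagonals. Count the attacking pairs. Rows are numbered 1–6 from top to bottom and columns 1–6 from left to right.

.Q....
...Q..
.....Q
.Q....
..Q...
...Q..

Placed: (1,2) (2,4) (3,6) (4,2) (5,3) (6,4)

6

Same column: (1,2)–(4,2) (column 2); (2,4)–(6,4) (column 4).
Same diagonal: (2,4)–(4,2) (|2−4| = |4−2| = 2); (4,2)–(5,3) (|4−5| = |2−3| = 1); (4,2)–(6,4) (|4−6| = |2−4| = 2); (5,3)–(6,4) (|5−6| = |3−4| = 1).
Total attacking pairs: 6.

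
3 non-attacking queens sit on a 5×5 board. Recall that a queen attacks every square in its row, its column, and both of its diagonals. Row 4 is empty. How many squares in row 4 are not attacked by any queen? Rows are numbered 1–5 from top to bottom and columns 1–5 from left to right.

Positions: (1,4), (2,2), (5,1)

(1,4) attacks row 4 at column 4 and diagonals 1.
(2,2) attacks row 4 at column 2 and diagonals 4.
(5,1) attacks row 4 at column 1 and diagonals 2.
Attacked columns: {1, 2, 4}. Safe: {3, 5}.

2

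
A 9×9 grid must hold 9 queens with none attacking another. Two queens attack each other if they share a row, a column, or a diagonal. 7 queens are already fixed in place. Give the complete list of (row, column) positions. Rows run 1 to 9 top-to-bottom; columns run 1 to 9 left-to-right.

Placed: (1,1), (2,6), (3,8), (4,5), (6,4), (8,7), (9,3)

Row 5: attacked by (1,1)→{1,5}; (2,6)→{3,6,9}; (3,8)→{6,8}; (4,5)→{4,5,6}; (6,4)→{3,4,5}; (8,7)→{4,7}; (9,3)→{3,7}. Safe: 2. Place at column 2.
Row 7: attacked by (1,1)→{1,7}; (2,6)→{1,6}; (3,8)→{4,8}; (4,5)→{2,5,8}; (5,2)→{2,4}; (6,4)→{3,4,5}; (8,7)→{6,7,8}; (9,3)→{1,3,5}. Safe: 9. Place at column 9.
Columns [1, 6, 8, 5, 2, 4, 9, 7, 3], r−c [0, -4, -5, -1, 3, 2, -2, 1, 6], r+c [2, 8, 11, 9, 7, 10, 16, 15, 12] are all distinct, so no two queens attack.

(1,1) (2,6) (3,8) (4,5) (5,2) (6,4) (7,9) (8,7) (9,3)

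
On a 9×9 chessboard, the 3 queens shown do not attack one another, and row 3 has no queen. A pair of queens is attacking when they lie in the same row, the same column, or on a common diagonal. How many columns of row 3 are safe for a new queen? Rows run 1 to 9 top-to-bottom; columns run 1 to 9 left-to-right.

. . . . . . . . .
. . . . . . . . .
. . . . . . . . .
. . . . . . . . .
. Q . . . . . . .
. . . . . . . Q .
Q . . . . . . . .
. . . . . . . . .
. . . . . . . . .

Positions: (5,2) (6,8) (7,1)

4

(5,2) attacks row 3 at column 2 and diagonals 4.
(6,8) attacks row 3 at column 8 and diagonals 5.
(7,1) attacks row 3 at column 1 and diagonals 5.
Attacked columns: {1, 2, 4, 5, 8}. Safe: {3, 6, 7, 9}.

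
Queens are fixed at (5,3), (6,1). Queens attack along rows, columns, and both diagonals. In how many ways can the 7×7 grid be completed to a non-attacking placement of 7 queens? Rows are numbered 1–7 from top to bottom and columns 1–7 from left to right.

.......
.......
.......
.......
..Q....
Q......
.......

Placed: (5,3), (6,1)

Branch on row 1: col 2 → 0; col 4 → 1; col 5 → 1.
Sum: 0 + 1 + 1 = 2.

2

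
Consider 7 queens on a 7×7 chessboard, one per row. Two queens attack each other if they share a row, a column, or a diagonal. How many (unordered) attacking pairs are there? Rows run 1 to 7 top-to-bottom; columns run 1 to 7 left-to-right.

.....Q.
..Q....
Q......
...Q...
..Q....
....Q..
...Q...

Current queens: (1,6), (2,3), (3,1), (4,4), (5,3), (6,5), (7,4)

Same column: (2,3)–(5,3) (column 3); (4,4)–(7,4) (column 4).
Same diagonal: (3,1)–(5,3) (|3−5| = |1−3| = 2); (4,4)–(5,3) (|4−5| = |4−3| = 1); (6,5)–(7,4) (|6−7| = |5−4| = 1).
Total attacking pairs: 5.

5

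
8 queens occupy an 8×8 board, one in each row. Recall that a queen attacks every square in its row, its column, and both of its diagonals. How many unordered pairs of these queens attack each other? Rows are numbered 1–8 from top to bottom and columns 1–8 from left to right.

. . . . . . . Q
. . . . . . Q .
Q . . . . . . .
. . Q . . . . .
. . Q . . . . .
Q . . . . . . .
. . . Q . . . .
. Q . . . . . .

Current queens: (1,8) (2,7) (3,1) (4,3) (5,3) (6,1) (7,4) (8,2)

Same column: (3,1)–(6,1) (column 1); (4,3)–(5,3) (column 3).
Same diagonal: (1,8)–(2,7) (|1−2| = |8−7| = 1); (3,1)–(5,3) (|3−5| = |1−3| = 2); (4,3)–(6,1) (|4−6| = |3−1| = 2).
Total attacking pairs: 5.

5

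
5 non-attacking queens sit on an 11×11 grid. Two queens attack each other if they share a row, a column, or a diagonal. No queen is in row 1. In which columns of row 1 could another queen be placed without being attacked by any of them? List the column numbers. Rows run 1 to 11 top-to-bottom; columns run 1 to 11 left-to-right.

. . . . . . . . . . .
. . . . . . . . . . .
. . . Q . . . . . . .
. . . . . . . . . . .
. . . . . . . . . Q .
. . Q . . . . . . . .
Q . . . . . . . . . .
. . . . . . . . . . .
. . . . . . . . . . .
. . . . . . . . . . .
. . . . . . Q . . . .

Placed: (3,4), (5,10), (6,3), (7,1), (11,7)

columns 5, 9, 11

(3,4) attacks row 1 at column 4 and diagonals 2, 6.
(5,10) attacks row 1 at column 10 and diagonals 6.
(6,3) attacks row 1 at column 3 and diagonals 8.
(7,1) attacks row 1 at column 1 and diagonals 7.
(11,7) attacks row 1 at column 7.
Attacked columns: {1, 2, 3, 4, 6, 7, 8, 10}. Safe: {5, 9, 11}.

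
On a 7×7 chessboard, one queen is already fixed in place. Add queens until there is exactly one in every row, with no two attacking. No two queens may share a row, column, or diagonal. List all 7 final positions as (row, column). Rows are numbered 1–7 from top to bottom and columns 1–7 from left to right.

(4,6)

Row 1: attacked by (4,6)→{3,6}. Safe: 1, 2, 4, 5, 7. Place at column 1.
Row 2: attacked by (1,1)→{1,2}; (4,6)→{4,6}. Safe: 3, 5, 7. Place at column 5.
Row 3: attacked by (1,1)→{1,3}; (2,5)→{4,5,6}; (4,6)→{5,6,7}. Safe: 2. Place at column 2.
Row 5: attacked by (1,1)→{1,5}; (2,5)→{2,5}; (3,2)→{2,4}; (4,6)→{5,6,7}. Safe: 3. Place at column 3.
Row 6: attacked by (1,1)→{1,6}; (2,5)→{1,5}; (3,2)→{2,5}; (4,6)→{4,6}; (5,3)→{2,3,4}. Safe: 7. Place at column 7.
Row 7: attacked by (1,1)→{1,7}; (2,5)→{5}; (3,2)→{2,6}; (4,6)→{3,6}; (5,3)→{1,3,5}; (6,7)→{6,7}. Safe: 4. Place at column 4.
Columns [1, 5, 2, 6, 3, 7, 4], r−c [0, -3, 1, -2, 2, -1, 3], r+c [2, 7, 5, 10, 8, 13, 11] are all distinct, so no two queens attack.

(1,1) (2,5) (3,2) (4,6) (5,3) (6,7) (7,4)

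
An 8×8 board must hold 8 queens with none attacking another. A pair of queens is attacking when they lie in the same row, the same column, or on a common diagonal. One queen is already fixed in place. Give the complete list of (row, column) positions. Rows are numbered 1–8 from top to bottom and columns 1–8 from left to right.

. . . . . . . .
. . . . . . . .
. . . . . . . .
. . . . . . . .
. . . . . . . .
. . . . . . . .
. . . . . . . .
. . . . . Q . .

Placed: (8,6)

(1,7) (2,4) (3,2) (4,5) (5,8) (6,1) (7,3) (8,6)

Row 1: attacked by (8,6)→{6}. Safe: 1, 2, 3, 4, 5, 7, 8. Place at column 7.
Row 2: attacked by (1,7)→{6,7,8}; (8,6)→{6}. Safe: 1, 2, 3, 4, 5. Place at column 4.
Row 3: attacked by (1,7)→{5,7}; (2,4)→{3,4,5}; (8,6)→{1,6}. Safe: 2, 8. Place at column 2.
Row 4: attacked by (1,7)→{4,7}; (2,4)→{2,4,6}; (3,2)→{1,2,3}; (8,6)→{2,6}. Safe: 5, 8. Place at column 5.
Row 5: attacked by (1,7)→{3,7}; (2,4)→{1,4,7}; (3,2)→{2,4}; (4,5)→{4,5,6}; (8,6)→{3,6}. Safe: 8. Place at column 8.
Row 6: attacked by (1,7)→{2,7}; (2,4)→{4,8}; (3,2)→{2,5}; (4,5)→{3,5,7}; (5,8)→{7,8}; (8,6)→{4,6,8}. Safe: 1. Place at column 1.
Row 7: attacked by (1,7)→{1,7}; (2,4)→{4}; (3,2)→{2,6}; (4,5)→{2,5,8}; (5,8)→{6,8}; (6,1)→{1,2}; (8,6)→{5,6,7}. Safe: 3. Place at column 3.
Columns [7, 4, 2, 5, 8, 1, 3, 6], r−c [-6, -2, 1, -1, -3, 5, 4, 2], r+c [8, 6, 5, 9, 13, 7, 10, 14] are all distinct, so no two queens attack.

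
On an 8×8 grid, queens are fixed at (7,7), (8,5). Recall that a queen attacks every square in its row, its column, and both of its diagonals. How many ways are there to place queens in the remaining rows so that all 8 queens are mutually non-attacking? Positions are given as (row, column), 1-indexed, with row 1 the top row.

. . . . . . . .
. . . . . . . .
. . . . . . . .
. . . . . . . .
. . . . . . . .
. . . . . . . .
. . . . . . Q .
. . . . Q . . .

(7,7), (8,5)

6

Branch on row 1: col 2 → 2; col 3 → 1; col 4 → 1; col 6 → 1; col 8 → 1.
Sum: 2 + 1 + 1 + 1 + 1 = 6.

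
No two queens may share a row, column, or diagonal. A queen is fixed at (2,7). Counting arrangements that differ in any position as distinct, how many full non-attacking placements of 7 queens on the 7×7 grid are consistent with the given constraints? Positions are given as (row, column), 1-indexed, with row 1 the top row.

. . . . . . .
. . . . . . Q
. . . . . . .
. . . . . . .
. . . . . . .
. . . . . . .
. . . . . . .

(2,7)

Branch on row 1: col 1 → 0; col 2 → 1; col 3 → 2; col 4 → 2; col 5 → 2.
Sum: 0 + 1 + 2 + 2 + 2 = 7.

7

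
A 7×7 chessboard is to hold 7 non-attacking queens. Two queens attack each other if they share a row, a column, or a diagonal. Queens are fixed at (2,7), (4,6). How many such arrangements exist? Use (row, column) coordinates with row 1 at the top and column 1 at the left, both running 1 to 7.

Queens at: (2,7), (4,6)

2

Branch on row 1: col 1 → 0; col 2 → 0; col 4 → 1; col 5 → 1.
Sum: 0 + 0 + 1 + 1 = 2.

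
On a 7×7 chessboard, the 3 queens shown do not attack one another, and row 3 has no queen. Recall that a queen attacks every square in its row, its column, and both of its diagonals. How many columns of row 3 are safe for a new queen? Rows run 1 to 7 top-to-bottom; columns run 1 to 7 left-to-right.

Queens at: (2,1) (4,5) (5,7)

1

(2,1) attacks row 3 at column 1 and diagonals 2.
(4,5) attacks row 3 at column 5 and diagonals 4, 6.
(5,7) attacks row 3 at column 7 and diagonals 5.
Attacked columns: {1, 2, 4, 5, 6, 7}. Safe: {3}.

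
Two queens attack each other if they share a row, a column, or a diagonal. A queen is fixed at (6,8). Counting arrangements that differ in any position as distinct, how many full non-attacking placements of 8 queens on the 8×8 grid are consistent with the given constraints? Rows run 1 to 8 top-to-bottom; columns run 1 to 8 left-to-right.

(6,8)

Branch on row 1: col 1 → 0; col 2 → 3; col 4 → 4; col 5 → 4; col 6 → 4; col 7 → 1.
Sum: 0 + 3 + 4 + 4 + 4 + 1 = 16.

16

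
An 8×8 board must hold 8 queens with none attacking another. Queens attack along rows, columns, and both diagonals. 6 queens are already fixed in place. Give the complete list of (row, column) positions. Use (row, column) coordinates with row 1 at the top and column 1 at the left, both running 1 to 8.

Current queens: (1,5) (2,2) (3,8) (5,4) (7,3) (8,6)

(1,5) (2,2) (3,8) (4,1) (5,4) (6,7) (7,3) (8,6)

Row 4: attacked by (1,5)→{2,5,8}; (2,2)→{2,4}; (3,8)→{7,8}; (5,4)→{3,4,5}; (7,3)→{3,6}; (8,6)→{2,6}. Safe: 1. Place at column 1.
Row 6: attacked by (1,5)→{5}; (2,2)→{2,6}; (3,8)→{5,8}; (4,1)→{1,3}; (5,4)→{3,4,5}; (7,3)→{2,3,4}; (8,6)→{4,6,8}. Safe: 7. Place at column 7.
Columns [5, 2, 8, 1, 4, 7, 3, 6], r−c [-4, 0, -5, 3, 1, -1, 4, 2], r+c [6, 4, 11, 5, 9, 13, 10, 14] are all distinct, so no two queens attack.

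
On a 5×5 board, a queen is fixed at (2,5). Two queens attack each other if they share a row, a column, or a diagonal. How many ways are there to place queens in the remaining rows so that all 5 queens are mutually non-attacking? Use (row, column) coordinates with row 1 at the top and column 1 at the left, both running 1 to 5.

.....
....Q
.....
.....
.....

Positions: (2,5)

2

Branch on row 1: col 1 → 0; col 2 → 1; col 3 → 1.
Sum: 0 + 1 + 1 = 2.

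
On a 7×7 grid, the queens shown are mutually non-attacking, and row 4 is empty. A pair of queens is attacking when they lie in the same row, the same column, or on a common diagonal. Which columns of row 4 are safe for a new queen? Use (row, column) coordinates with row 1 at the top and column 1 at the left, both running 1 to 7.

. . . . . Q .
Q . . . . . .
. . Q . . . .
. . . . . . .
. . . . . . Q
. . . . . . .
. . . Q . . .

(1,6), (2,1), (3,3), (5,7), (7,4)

(1,6) attacks row 4 at column 6 and diagonals 3.
(2,1) attacks row 4 at column 1 and diagonals 3.
(3,3) attacks row 4 at column 3 and diagonals 2, 4.
(5,7) attacks row 4 at column 7 and diagonals 6.
(7,4) attacks row 4 at column 4 and diagonals 1, 7.
Attacked columns: {1, 2, 3, 4, 6, 7}. Safe: {5}.

columns 5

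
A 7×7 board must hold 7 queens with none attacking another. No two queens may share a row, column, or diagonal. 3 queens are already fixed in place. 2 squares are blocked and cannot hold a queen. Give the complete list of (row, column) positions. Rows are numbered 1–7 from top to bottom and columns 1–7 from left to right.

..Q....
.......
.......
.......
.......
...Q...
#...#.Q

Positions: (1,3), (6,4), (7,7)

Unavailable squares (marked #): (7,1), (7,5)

(1,3) (2,6) (3,2) (4,5) (5,1) (6,4) (7,7)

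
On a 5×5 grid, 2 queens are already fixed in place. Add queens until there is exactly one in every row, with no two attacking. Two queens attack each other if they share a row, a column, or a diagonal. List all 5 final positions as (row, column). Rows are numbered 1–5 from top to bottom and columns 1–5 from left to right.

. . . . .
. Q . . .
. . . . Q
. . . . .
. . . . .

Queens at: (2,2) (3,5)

Row 1: attacked by (2,2)→{1,2,3}; (3,5)→{3,5}. Safe: 4. Place at column 4.
Row 4: attacked by (1,4)→{1,4}; (2,2)→{2,4}; (3,5)→{4,5}. Safe: 3. Place at column 3.
Row 5: attacked by (1,4)→{4}; (2,2)→{2,5}; (3,5)→{3,5}; (4,3)→{2,3,4}. Safe: 1. Place at column 1.
Columns [4, 2, 5, 3, 1], r−c [-3, 0, -2, 1, 4], r+c [5, 4, 8, 7, 6] are all distinct, so no two queens attack.

(1,4) (2,2) (3,5) (4,3) (5,1)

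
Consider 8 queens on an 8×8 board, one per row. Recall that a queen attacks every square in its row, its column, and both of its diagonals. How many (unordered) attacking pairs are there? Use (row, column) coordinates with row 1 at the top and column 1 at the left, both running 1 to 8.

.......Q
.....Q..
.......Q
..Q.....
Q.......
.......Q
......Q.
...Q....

Same column: (1,8)–(3,8) (column 8); (1,8)–(6,8) (column 8); (3,8)–(6,8) (column 8).
Same diagonal: (5,1)–(8,4) (|5−8| = |1−4| = 3); (6,8)–(7,7) (|6−7| = |8−7| = 1).
Total attacking pairs: 5.

5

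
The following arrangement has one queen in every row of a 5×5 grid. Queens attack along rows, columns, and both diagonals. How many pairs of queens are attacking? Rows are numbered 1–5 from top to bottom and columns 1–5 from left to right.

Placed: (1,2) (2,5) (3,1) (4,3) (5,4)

Same diagonal: (2,5)–(4,3) (|2−4| = |5−3| = 2); (4,3)–(5,4) (|4−5| = |3−4| = 1).
Total attacking pairs: 2.

2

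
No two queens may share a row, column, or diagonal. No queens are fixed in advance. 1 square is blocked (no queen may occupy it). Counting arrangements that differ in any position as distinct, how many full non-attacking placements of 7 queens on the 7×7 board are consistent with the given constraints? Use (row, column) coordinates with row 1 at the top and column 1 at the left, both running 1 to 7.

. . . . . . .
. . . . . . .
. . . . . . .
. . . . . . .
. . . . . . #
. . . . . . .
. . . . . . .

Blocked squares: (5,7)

34

Branch on row 1: col 1 → 3; col 2 → 5; col 3 → 6; col 4 → 6; col 5 → 5; col 6 → 5; col 7 → 4.
Sum: 3 + 5 + 6 + 6 + 5 + 5 + 4 = 34.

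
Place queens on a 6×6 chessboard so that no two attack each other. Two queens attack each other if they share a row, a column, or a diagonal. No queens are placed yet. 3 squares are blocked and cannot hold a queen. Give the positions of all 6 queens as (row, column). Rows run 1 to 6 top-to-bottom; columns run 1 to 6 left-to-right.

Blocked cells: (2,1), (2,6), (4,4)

(1,2) (2,4) (3,6) (4,1) (5,3) (6,5)

Row 1: Safe: 1, 2, 3, 4, 5, 6. Place at column 2.
Row 2: attacked by (1,2)→{1,2,3}. Blocked: 1,6. Safe: 4, 5. Place at column 4.
Row 3: attacked by (1,2)→{2,4}; (2,4)→{3,4,5}. Safe: 1, 6. Place at column 6.
Row 4: attacked by (1,2)→{2,5}; (2,4)→{2,4,6}; (3,6)→{5,6}. Blocked: 4. Safe: 1, 3. Place at column 1.
Row 5: attacked by (1,2)→{2,6}; (2,4)→{1,4}; (3,6)→{4,6}; (4,1)→{1,2}. Safe: 3, 5. Place at column 3.
Row 6: attacked by (1,2)→{2}; (2,4)→{4}; (3,6)→{3,6}; (4,1)→{1,3}; (5,3)→{2,3,4}. Safe: 5. Place at column 5.
Columns [2, 4, 6, 1, 3, 5], r−c [-1, -2, -3, 3, 2, 1], r+c [3, 6, 9, 5, 8, 11] are all distinct, so no two queens attack.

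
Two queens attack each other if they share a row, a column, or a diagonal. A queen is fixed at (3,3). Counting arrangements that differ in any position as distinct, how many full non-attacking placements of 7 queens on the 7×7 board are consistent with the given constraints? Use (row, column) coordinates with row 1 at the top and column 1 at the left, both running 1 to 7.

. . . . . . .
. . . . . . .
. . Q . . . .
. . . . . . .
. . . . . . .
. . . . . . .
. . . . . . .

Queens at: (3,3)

6

Branch on row 1: col 2 → 2; col 4 → 2; col 6 → 1; col 7 → 1.
Sum: 2 + 2 + 1 + 1 = 6.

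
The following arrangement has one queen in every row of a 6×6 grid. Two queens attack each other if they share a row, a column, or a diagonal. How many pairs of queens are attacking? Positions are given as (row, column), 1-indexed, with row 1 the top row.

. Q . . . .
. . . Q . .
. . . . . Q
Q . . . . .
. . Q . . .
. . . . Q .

All columns are distinct and no two queens satisfy |Δrow| = |Δcol|, so no pair attacks.

0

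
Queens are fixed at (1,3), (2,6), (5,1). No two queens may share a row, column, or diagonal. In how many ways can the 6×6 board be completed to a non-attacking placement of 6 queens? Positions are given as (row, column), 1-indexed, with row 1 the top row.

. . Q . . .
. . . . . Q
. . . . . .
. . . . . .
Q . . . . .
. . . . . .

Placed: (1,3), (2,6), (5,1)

1

Branch on row 3: col 2 → 1; col 4 → 0.
Sum: 1 + 0 = 1.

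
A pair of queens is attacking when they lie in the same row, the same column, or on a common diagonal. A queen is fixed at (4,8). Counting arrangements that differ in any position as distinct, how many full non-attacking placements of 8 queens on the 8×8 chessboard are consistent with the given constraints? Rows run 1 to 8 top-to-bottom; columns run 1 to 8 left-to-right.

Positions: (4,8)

18

Branch on row 1: col 1 → 1; col 2 → 2; col 3 → 4; col 4 → 5; col 6 → 4; col 7 → 2.
Sum: 1 + 2 + 4 + 5 + 4 + 2 = 18.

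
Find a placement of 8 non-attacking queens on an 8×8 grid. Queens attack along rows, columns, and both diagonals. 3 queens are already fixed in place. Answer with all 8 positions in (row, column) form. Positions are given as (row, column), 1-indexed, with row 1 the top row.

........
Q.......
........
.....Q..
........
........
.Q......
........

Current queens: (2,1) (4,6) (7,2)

Row 1: attacked by (2,1)→{1,2}; (4,6)→{3,6}; (7,2)→{2,8}. Safe: 4, 5, 7. Place at column 5.
Row 3: attacked by (1,5)→{3,5,7}; (2,1)→{1,2}; (4,6)→{5,6,7}; (7,2)→{2,6}. Safe: 4, 8. Place at column 8.
Row 5: attacked by (1,5)→{1,5}; (2,1)→{1,4}; (3,8)→{6,8}; (4,6)→{5,6,7}; (7,2)→{2,4}. Safe: 3. Place at column 3.
Row 6: attacked by (1,5)→{5}; (2,1)→{1,5}; (3,8)→{5,8}; (4,6)→{4,6,8}; (5,3)→{2,3,4}; (7,2)→{1,2,3}. Safe: 7. Place at column 7.
Row 8: attacked by (1,5)→{5}; (2,1)→{1,7}; (3,8)→{3,8}; (4,6)→{2,6}; (5,3)→{3,6}; (6,7)→{5,7}; (7,2)→{1,2,3}. Safe: 4. Place at column 4.
Columns [5, 1, 8, 6, 3, 7, 2, 4], r−c [-4, 1, -5, -2, 2, -1, 5, 4], r+c [6, 3, 11, 10, 8, 13, 9, 12] are all distinct, so no two queens attack.

(1,5) (2,1) (3,8) (4,6) (5,3) (6,7) (7,2) (8,4)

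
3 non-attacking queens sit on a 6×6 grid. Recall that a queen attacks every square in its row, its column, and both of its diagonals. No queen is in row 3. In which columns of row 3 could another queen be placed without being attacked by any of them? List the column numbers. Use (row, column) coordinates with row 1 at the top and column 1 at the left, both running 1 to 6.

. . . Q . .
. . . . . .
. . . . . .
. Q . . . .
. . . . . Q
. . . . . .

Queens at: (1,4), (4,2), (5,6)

(1,4) attacks row 3 at column 4 and diagonals 2, 6.
(4,2) attacks row 3 at column 2 and diagonals 1, 3.
(5,6) attacks row 3 at column 6 and diagonals 4.
Attacked columns: {1, 2, 3, 4, 6}. Safe: {5}.

columns 5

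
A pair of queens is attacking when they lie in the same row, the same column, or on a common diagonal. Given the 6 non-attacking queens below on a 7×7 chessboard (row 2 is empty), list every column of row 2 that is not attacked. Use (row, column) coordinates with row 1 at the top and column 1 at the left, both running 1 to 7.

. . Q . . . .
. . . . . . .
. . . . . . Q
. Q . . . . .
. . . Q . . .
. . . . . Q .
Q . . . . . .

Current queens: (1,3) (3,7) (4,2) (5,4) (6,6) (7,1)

columns 5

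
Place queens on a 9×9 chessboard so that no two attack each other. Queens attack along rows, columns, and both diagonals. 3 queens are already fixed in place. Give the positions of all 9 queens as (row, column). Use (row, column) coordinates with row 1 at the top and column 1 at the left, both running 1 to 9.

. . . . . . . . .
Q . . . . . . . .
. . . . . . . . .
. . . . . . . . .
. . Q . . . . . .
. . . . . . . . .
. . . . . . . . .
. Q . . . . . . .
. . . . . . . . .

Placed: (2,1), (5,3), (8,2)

Row 1: attacked by (2,1)→{1,2}; (5,3)→{3,7}; (8,2)→{2,9}. Safe: 4, 5, 6, 8. Place at column 8.
Row 3: attacked by (1,8)→{6,8}; (2,1)→{1,2}; (5,3)→{1,3,5}; (8,2)→{2,7}. Safe: 4, 9. Place at column 4.
Row 4: attacked by (1,8)→{5,8}; (2,1)→{1,3}; (3,4)→{3,4,5}; (5,3)→{2,3,4}; (8,2)→{2,6}. Safe: 7, 9. Place at column 7.
Row 6: attacked by (1,8)→{3,8}; (2,1)→{1,5}; (3,4)→{1,4,7}; (4,7)→{5,7,9}; (5,3)→{2,3,4}; (8,2)→{2,4}. Safe: 6. Place at column 6.
Row 7: attacked by (1,8)→{2,8}; (2,1)→{1,6}; (3,4)→{4,8}; (4,7)→{4,7}; (5,3)→{1,3,5}; (6,6)→{5,6,7}; (8,2)→{1,2,3}. Safe: 9. Place at column 9.
Row 9: attacked by (1,8)→{8}; (2,1)→{1,8}; (3,4)→{4}; (4,7)→{2,7}; (5,3)→{3,7}; (6,6)→{3,6,9}; (7,9)→{7,9}; (8,2)→{1,2,3}. Safe: 5. Place at column 5.
Columns [8, 1, 4, 7, 3, 6, 9, 2, 5], r−c [-7, 1, -1, -3, 2, 0, -2, 6, 4], r+c [9, 3, 7, 11, 8, 12, 16, 10, 14] are all distinct, so no two queens attack.

(1,8) (2,1) (3,4) (4,7) (5,3) (6,6) (7,9) (8,2) (9,5)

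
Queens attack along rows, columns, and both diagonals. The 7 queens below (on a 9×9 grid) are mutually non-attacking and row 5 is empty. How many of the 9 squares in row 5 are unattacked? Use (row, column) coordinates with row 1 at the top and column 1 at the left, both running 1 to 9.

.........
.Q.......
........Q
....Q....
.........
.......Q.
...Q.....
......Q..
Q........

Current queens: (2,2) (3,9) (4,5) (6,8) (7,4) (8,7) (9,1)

(2,2) attacks row 5 at column 2 and diagonals 5.
(3,9) attacks row 5 at column 9 and diagonals 7.
(4,5) attacks row 5 at column 5 and diagonals 4, 6.
(6,8) attacks row 5 at column 8 and diagonals 7, 9.
(7,4) attacks row 5 at column 4 and diagonals 2, 6.
(8,7) attacks row 5 at column 7 and diagonals 4.
(9,1) attacks row 5 at column 1 and diagonals 5.
Attacked columns: {1, 2, 4, 5, 6, 7, 8, 9}. Safe: {3}.

1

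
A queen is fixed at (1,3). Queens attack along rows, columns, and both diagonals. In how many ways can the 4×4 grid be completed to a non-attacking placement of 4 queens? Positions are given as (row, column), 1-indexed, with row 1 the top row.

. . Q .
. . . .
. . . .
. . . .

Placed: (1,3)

1

Branch on row 2: col 1 → 1.
Sum: 1 = 1.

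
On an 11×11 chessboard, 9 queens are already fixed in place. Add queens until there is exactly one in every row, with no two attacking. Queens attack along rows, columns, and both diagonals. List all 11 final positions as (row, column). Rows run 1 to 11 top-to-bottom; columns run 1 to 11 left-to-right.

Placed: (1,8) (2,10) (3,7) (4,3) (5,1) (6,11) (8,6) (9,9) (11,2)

Row 7: attacked by (1,8)→{2,8}; (2,10)→{5,10}; (3,7)→{3,7,11}; (4,3)→{3,6}; (5,1)→{1,3}; (6,11)→{10,11}; (8,6)→{5,6,7}; (9,9)→{7,9,11}; (11,2)→{2,6}. Safe: 4. Place at column 4.
Row 10: attacked by (1,8)→{8}; (2,10)→{2,10}; (3,7)→{7}; (4,3)→{3,9}; (5,1)→{1,6}; (6,11)→{7,11}; (7,4)→{1,4,7}; (8,6)→{4,6,8}; (9,9)→{8,9,10}; (11,2)→{1,2,3}. Safe: 5. Place at column 5.
Columns [8, 10, 7, 3, 1, 11, 4, 6, 9, 5, 2], r−c [-7, -8, -4, 1, 4, -5, 3, 2, 0, 5, 9], r+c [9, 12, 10, 7, 6, 17, 11, 14, 18, 15, 13] are all distinct, so no two queens attack.

(1,8) (2,10) (3,7) (4,3) (5,1) (6,11) (7,4) (8,6) (9,9) (10,5) (11,2)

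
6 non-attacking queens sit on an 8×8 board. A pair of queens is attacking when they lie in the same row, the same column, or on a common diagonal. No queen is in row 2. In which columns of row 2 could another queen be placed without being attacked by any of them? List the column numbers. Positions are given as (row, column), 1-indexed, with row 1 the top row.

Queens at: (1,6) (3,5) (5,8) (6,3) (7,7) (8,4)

columns 1

(1,6) attacks row 2 at column 6 and diagonals 5, 7.
(3,5) attacks row 2 at column 5 and diagonals 4, 6.
(5,8) attacks row 2 at column 8 and diagonals 5.
(6,3) attacks row 2 at column 3 and diagonals 7.
(7,7) attacks row 2 at column 7 and diagonals 2.
(8,4) attacks row 2 at column 4.
Attacked columns: {2, 3, 4, 5, 6, 7, 8}. Safe: {1}.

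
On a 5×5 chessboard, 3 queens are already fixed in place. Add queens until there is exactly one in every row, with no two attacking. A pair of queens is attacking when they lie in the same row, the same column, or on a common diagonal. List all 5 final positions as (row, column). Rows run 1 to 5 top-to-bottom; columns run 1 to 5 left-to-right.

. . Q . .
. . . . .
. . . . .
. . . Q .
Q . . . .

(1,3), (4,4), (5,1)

Row 2: attacked by (1,3)→{2,3,4}; (4,4)→{2,4}; (5,1)→{1,4}. Safe: 5. Place at column 5.
Row 3: attacked by (1,3)→{1,3,5}; (2,5)→{4,5}; (4,4)→{3,4,5}; (5,1)→{1,3}. Safe: 2. Place at column 2.
Columns [3, 5, 2, 4, 1], r−c [-2, -3, 1, 0, 4], r+c [4, 7, 5, 8, 6] are all distinct, so no two queens attack.

(1,3) (2,5) (3,2) (4,4) (5,1)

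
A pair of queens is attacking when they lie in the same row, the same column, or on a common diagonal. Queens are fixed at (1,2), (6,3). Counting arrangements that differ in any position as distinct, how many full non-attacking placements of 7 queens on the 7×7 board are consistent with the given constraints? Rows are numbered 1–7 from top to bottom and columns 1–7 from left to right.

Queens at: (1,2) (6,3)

3

Branch on row 2: col 4 → 1; col 5 → 2; col 6 → 0.
Sum: 1 + 2 + 0 = 3.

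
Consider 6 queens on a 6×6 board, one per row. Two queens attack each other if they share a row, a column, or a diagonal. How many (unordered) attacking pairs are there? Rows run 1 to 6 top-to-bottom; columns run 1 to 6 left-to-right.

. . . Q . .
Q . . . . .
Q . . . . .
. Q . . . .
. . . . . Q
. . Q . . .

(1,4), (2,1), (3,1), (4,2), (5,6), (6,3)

2

Same column: (2,1)–(3,1) (column 1).
Same diagonal: (3,1)–(4,2) (|3−4| = |1−2| = 1).
Total attacking pairs: 2.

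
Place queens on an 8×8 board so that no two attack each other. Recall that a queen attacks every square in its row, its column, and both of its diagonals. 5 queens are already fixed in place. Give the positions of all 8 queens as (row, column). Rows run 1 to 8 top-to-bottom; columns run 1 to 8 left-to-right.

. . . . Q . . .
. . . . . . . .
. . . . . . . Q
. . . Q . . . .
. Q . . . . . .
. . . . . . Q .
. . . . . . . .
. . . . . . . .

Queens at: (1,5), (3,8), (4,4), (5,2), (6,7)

Row 2: attacked by (1,5)→{4,5,6}; (3,8)→{7,8}; (4,4)→{2,4,6}; (5,2)→{2,5}; (6,7)→{3,7}. Safe: 1. Place at column 1.
Row 7: attacked by (1,5)→{5}; (2,1)→{1,6}; (3,8)→{4,8}; (4,4)→{1,4,7}; (5,2)→{2,4}; (6,7)→{6,7,8}. Safe: 3. Place at column 3.
Row 8: attacked by (1,5)→{5}; (2,1)→{1,7}; (3,8)→{3,8}; (4,4)→{4,8}; (5,2)→{2,5}; (6,7)→{5,7}; (7,3)→{2,3,4}. Safe: 6. Place at column 6.
Columns [5, 1, 8, 4, 2, 7, 3, 6], r−c [-4, 1, -5, 0, 3, -1, 4, 2], r+c [6, 3, 11, 8, 7, 13, 10, 14] are all distinct, so no two queens attack.

(1,5) (2,1) (3,8) (4,4) (5,2) (6,7) (7,3) (8,6)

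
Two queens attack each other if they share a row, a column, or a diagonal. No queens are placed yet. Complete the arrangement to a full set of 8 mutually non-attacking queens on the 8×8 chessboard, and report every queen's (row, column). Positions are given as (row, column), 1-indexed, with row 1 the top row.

Row 1: Safe: 1, 2, 3, 4, 5, 6, 7, 8. Place at column 3.
Row 2: attacked by (1,3)→{2,3,4}. Safe: 1, 5, 6, 7, 8. Place at column 8.
Row 3: attacked by (1,3)→{1,3,5}; (2,8)→{7,8}. Safe: 2, 4, 6. Place at column 4.
Row 4: attacked by (1,3)→{3,6}; (2,8)→{6,8}; (3,4)→{3,4,5}. Safe: 1, 2, 7. Place at column 7.
Row 5: attacked by (1,3)→{3,7}; (2,8)→{5,8}; (3,4)→{2,4,6}; (4,7)→{6,7,8}. Safe: 1. Place at column 1.
Row 6: attacked by (1,3)→{3,8}; (2,8)→{4,8}; (3,4)→{1,4,7}; (4,7)→{5,7}; (5,1)→{1,2}. Safe: 6. Place at column 6.
Row 7: attacked by (1,3)→{3}; (2,8)→{3,8}; (3,4)→{4,8}; (4,7)→{4,7}; (5,1)→{1,3}; (6,6)→{5,6,7}. Safe: 2. Place at column 2.
Row 8: attacked by (1,3)→{3}; (2,8)→{2,8}; (3,4)→{4}; (4,7)→{3,7}; (5,1)→{1,4}; (6,6)→{4,6,8}; (7,2)→{1,2,3}. Safe: 5. Place at column 5.
Columns [3, 8, 4, 7, 1, 6, 2, 5], r−c [-2, -6, -1, -3, 4, 0, 5, 3], r+c [4, 10, 7, 11, 6, 12, 9, 13] are all distinct, so no two queens attack.

(1,3) (2,8) (3,4) (4,7) (5,1) (6,6) (7,2) (8,5)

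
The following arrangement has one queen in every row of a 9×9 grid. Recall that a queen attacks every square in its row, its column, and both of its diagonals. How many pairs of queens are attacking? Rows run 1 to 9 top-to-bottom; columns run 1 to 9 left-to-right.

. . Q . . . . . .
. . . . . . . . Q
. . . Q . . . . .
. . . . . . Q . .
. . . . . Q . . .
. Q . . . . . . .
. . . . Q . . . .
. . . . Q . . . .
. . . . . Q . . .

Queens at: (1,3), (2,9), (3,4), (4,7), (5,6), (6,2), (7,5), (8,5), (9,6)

Same column: (5,6)–(9,6) (column 6); (7,5)–(8,5) (column 5).
Same diagonal: (2,9)–(4,7) (|2−4| = |9−7| = 2); (2,9)–(5,6) (|2−5| = |9−6| = 3); (3,4)–(5,6) (|3−5| = |4−6| = 2); (4,7)–(5,6) (|4−5| = |7−6| = 1); (8,5)–(9,6) (|8−9| = |5−6| = 1).
Total attacking pairs: 7.

7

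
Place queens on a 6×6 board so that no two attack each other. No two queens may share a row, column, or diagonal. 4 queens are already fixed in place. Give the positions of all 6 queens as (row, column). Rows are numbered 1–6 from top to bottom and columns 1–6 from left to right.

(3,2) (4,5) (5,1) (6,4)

Row 1: attacked by (3,2)→{2,4}; (4,5)→{2,5}; (5,1)→{1,5}; (6,4)→{4}. Safe: 3, 6. Place at column 3.
Row 2: attacked by (1,3)→{2,3,4}; (3,2)→{1,2,3}; (4,5)→{3,5}; (5,1)→{1,4}; (6,4)→{4}. Safe: 6. Place at column 6.
Columns [3, 6, 2, 5, 1, 4], r−c [-2, -4, 1, -1, 4, 2], r+c [4, 8, 5, 9, 6, 10] are all distinct, so no two queens attack.

(1,3) (2,6) (3,2) (4,5) (5,1) (6,4)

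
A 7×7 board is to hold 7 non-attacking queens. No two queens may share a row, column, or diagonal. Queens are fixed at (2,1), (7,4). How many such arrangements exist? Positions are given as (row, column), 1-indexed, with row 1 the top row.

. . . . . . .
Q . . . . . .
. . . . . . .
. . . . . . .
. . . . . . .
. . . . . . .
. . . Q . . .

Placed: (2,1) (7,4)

2

Branch on row 1: col 3 → 1; col 5 → 0; col 6 → 1; col 7 → 0.
Sum: 1 + 0 + 1 + 0 = 2.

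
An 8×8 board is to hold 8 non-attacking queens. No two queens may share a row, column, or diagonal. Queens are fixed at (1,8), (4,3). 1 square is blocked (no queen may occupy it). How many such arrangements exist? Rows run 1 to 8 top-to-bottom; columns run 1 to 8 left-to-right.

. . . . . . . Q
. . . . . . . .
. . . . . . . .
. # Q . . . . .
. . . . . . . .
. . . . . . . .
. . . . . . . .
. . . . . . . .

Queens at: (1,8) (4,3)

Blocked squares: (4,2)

2

Branch on row 2: col 2 → 1; col 4 → 1; col 6 → 0.
Sum: 1 + 1 + 0 = 2.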